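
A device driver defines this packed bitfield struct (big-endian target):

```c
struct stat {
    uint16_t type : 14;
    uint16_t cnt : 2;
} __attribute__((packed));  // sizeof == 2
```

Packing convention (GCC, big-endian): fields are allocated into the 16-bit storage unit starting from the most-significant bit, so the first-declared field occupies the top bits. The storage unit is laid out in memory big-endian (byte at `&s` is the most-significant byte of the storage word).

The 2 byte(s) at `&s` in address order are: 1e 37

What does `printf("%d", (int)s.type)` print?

[0]=0x1e [1]=0x37 (big-endian) → word 0x1e37
type [2+:14] = (word>>2) & 0x3fff = 1933  ←
cnt [0+:2] = (word>>0) & 0x3 = 3

1933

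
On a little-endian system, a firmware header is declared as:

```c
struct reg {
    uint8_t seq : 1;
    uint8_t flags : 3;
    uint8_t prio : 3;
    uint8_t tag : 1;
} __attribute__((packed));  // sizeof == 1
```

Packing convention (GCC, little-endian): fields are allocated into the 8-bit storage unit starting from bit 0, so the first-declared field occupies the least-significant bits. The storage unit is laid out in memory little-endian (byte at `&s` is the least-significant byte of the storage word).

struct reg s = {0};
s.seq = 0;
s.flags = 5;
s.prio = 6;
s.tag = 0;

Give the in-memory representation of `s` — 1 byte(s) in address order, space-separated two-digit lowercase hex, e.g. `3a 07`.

seq (1b) val=0 bits=0x0 at bit 0: 0x00
flags (3b) val=5 bits=0x5 at bit 1: 0x0a
prio (3b) val=6 bits=0x6 at bit 4: 0x6a
tag (1b) val=0 bits=0x0 at bit 7: 0x6a
word = 0x6a → little-endian bytes:
  [0]=0x6a

6a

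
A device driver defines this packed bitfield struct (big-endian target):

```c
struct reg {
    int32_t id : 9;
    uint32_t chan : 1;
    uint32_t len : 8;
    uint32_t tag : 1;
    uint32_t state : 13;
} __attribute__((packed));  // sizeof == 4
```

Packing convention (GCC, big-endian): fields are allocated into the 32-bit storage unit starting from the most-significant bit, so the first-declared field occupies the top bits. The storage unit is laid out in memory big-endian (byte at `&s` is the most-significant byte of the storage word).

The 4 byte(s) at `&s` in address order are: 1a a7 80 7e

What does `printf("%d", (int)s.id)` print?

[0]=0x1a [1]=0xa7 [2]=0x80 [3]=0x7e (big-endian) → word 0x1aa7807e
id:9 @ bit 23 → (0x1aa7807e>>23)&0x1ff = 0x35  ←
chan:1 @ bit 22 → (0x1aa7807e>>22)&0x1 = 0x0
len:8 @ bit 14 → (0x1aa7807e>>14)&0xff = 0x9e
tag:1 @ bit 13 → (0x1aa7807e>>13)&0x1 = 0x0
state:13 @ bit 0 → (0x1aa7807e>>0)&0x1fff = 0x7e
id signed 9b, MSB=0: value = 53

53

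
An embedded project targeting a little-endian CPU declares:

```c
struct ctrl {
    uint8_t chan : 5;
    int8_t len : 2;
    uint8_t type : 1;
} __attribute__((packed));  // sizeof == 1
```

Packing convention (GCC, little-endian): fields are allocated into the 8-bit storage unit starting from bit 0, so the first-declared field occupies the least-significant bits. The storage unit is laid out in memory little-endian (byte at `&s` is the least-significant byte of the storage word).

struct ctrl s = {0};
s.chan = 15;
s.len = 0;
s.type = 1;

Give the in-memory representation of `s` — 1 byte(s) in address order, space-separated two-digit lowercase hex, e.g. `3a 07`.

8f

[0+:5] chan=15 & 0x1f = 0xf; word=0x0f
[5+:2] len=0 & 0x3 = 0x0; word=0x0f
[7+:1] type=1 & 0x1 = 0x1; word=0x8f
word = 0x8f → little-endian bytes:
  [0]=0x8f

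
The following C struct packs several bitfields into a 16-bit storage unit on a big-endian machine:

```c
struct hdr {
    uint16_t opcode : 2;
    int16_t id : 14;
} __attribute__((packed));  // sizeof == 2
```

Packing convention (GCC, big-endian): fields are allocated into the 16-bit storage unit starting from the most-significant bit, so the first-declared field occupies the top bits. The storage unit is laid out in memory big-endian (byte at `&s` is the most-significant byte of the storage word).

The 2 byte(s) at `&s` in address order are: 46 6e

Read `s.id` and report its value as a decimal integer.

[0]=0x46 [1]=0x6e (big-endian) → word 0x466e
opcode:2 @ bit 14 → (0x466e>>14)&0x3 = 0x1
id:14 @ bit 0 → (0x466e>>0)&0x3fff = 0x66e  ←
id signed 14b, MSB=0: value = 1646

1646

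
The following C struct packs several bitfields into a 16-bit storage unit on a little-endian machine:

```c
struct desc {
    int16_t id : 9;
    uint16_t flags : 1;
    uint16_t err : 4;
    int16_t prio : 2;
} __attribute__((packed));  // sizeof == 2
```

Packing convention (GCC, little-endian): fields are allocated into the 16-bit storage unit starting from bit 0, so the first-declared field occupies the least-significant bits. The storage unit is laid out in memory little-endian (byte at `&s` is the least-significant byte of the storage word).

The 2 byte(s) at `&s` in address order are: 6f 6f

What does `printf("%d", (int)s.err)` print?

[0]=0x6f [1]=0x6f (little-endian) → word 0x6f6f
id:9 @ bit 0 → (0x6f6f>>0)&0x1ff = 0x16f
flags:1 @ bit 9 → (0x6f6f>>9)&0x1 = 0x1
err:4 @ bit 10 → (0x6f6f>>10)&0xf = 0xb  ←
prio:2 @ bit 14 → (0x6f6f>>14)&0x3 = 0x1

11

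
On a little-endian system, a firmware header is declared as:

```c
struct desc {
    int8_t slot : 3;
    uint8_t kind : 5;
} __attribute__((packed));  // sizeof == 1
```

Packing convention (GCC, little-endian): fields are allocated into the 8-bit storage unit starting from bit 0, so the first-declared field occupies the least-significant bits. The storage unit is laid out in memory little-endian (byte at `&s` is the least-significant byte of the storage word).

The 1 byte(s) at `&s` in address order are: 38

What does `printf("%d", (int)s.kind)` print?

7

[0]=0x38 (little-endian) → word 0x38
slot:3 @ bit 0 → (0x38>>0)&0x7 = 0x0
kind:5 @ bit 3 → (0x38>>3)&0x1f = 0x7  ←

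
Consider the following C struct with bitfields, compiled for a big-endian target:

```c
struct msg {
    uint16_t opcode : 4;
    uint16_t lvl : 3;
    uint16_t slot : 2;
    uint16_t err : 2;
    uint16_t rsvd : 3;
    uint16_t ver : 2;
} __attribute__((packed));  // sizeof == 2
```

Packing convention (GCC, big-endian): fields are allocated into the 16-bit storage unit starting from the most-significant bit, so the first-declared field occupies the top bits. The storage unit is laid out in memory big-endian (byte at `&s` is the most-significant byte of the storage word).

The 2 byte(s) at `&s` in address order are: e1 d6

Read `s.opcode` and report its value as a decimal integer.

14

[0]=0xe1 [1]=0xd6 (big-endian) → word 0xe1d6
opcode:4 @ bit 12 → (0xe1d6>>12)&0xf = 0xe  ←
lvl:3 @ bit 9 → (0xe1d6>>9)&0x7 = 0x0
slot:2 @ bit 7 → (0xe1d6>>7)&0x3 = 0x3
err:2 @ bit 5 → (0xe1d6>>5)&0x3 = 0x2
rsvd:3 @ bit 2 → (0xe1d6>>2)&0x7 = 0x5
ver:2 @ bit 0 → (0xe1d6>>0)&0x3 = 0x2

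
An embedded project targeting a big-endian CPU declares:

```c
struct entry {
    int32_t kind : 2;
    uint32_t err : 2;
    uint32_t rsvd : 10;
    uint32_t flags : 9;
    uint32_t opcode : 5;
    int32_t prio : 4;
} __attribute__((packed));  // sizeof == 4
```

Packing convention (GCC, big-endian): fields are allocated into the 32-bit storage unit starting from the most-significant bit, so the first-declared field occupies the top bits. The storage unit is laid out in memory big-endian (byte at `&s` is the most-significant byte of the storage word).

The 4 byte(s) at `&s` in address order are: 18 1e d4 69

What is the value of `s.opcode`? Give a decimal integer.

[0]=0x18 [1]=0x1e [2]=0xd4 [3]=0x69 (big-endian) → word 0x181ed469
kind [30+:2] = (word>>30) & 0x3 = 0
err [28+:2] = (word>>28) & 0x3 = 1
rsvd [18+:10] = (word>>18) & 0x3ff = 519
flags [9+:9] = (word>>9) & 0x1ff = 362
opcode [4+:5] = (word>>4) & 0x1f = 6  ←
prio [0+:4] = (word>>0) & 0xf = 9

6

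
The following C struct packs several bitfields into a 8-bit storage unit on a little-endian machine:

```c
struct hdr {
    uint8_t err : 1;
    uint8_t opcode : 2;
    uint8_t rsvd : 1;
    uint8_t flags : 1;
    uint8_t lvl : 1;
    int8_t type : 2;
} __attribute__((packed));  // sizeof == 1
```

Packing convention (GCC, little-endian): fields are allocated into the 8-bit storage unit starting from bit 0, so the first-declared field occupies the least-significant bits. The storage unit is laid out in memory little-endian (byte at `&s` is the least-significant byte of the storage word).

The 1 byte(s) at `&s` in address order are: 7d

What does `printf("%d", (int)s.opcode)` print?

[0]=0x7d (little-endian) → word 0x7d
err:1 @ bit 0 → (0x7d>>0)&0x1 = 0x1
opcode:2 @ bit 1 → (0x7d>>1)&0x3 = 0x2  ←
rsvd:1 @ bit 3 → (0x7d>>3)&0x1 = 0x1
flags:1 @ bit 4 → (0x7d>>4)&0x1 = 0x1
lvl:1 @ bit 5 → (0x7d>>5)&0x1 = 0x1
type:2 @ bit 6 → (0x7d>>6)&0x3 = 0x1

2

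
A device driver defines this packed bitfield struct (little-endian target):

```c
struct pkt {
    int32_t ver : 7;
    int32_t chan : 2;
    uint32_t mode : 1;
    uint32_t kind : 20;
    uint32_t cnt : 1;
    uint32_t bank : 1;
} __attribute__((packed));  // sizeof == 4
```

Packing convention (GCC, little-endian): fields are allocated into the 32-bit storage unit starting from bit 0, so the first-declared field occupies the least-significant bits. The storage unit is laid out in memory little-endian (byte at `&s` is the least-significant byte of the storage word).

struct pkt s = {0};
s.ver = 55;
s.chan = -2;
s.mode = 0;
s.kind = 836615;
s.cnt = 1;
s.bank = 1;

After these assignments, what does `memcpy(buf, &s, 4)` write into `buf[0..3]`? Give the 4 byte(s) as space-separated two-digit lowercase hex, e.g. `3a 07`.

37 1d 10 f3

ver:7 = 55 → 0x37 << 0 → word 0x00000037
chan:2 = -2 → 0x2 << 7 → word 0x00000137
mode:1 = 0 → 0x0 << 9 → word 0x00000137
kind:20 = 836615 → 0xcc407 << 10 → word 0x33101d37
cnt:1 = 1 → 0x1 << 30 → word 0x73101d37
bank:1 = 1 → 0x1 << 31 → word 0xf3101d37
word = 0xf3101d37 → little-endian bytes:
  [0]=0x37  [1]=0x1d  [2]=0x10  [3]=0xf3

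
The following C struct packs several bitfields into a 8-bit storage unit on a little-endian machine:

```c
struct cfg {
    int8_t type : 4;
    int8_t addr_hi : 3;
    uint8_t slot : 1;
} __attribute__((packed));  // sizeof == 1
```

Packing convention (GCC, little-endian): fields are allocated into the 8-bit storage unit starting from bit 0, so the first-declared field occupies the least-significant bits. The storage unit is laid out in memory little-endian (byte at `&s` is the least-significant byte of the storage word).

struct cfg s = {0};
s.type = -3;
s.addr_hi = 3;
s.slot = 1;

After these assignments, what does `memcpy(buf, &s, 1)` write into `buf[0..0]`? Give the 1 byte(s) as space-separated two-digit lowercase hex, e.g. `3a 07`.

type:4 = -3 → 0xd << 0 → word 0x0d
addr_hi:3 = 3 → 0x3 << 4 → word 0x3d
slot:1 = 1 → 0x1 << 7 → word 0xbd
word = 0xbd → little-endian bytes:
  [0]=0xbd

bd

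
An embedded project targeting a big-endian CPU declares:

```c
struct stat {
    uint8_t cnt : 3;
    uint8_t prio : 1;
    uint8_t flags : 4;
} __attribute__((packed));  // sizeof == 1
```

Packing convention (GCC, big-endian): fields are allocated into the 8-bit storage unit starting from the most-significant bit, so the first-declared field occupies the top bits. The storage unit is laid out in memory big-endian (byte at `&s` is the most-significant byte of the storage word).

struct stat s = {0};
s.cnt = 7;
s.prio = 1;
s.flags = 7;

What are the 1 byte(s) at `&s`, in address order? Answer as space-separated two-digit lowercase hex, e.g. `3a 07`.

cnt (3b) val=7 bits=0x7 at bit 5: 0xe0
prio (1b) val=1 bits=0x1 at bit 4: 0xf0
flags (4b) val=7 bits=0x7 at bit 0: 0xf7
word = 0xf7 → big-endian bytes:
  [0]=0xf7

f7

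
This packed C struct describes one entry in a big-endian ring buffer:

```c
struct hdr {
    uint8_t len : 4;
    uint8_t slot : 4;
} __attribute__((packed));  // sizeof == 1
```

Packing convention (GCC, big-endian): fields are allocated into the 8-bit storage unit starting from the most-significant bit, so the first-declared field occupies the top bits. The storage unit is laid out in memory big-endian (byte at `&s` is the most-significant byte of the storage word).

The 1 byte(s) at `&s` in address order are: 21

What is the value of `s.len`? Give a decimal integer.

[0]=0x21 (big-endian) → word 0x21
len:4 @ bit 4 → (0x21>>4)&0xf = 0x2  ←
slot:4 @ bit 0 → (0x21>>0)&0xf = 0x1

2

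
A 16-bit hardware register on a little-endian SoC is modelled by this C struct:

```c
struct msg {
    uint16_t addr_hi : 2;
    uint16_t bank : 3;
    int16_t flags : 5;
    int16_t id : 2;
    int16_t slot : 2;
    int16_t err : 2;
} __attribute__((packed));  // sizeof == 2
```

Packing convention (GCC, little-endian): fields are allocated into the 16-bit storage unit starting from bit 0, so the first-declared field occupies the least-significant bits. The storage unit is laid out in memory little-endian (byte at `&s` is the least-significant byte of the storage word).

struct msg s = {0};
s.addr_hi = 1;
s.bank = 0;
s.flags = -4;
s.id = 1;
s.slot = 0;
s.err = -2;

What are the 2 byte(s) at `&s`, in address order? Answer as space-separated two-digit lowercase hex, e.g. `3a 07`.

81 87

[0+:2] addr_hi=1 & 0x3 = 0x1; word=0x0001
[2+:3] bank=0 & 0x7 = 0x0; word=0x0001
[5+:5] flags=-4 & 0x1f = 0x1c; word=0x0381
[10+:2] id=1 & 0x3 = 0x1; word=0x0781
[12+:2] slot=0 & 0x3 = 0x0; word=0x0781
[14+:2] err=-2 & 0x3 = 0x2; word=0x8781
word = 0x8781 → little-endian bytes:
  [0]=0x81  [1]=0x87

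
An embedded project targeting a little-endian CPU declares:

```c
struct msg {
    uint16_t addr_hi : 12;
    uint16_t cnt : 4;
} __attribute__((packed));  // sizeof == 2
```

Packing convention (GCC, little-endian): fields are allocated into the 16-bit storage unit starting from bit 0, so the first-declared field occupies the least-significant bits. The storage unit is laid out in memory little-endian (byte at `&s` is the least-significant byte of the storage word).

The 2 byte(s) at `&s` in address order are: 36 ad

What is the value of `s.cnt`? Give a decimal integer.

10

[0]=0x36 [1]=0xad (little-endian) → word 0xad36
addr_hi:12 @ bit 0 → (0xad36>>0)&0xfff = 0xd36
cnt:4 @ bit 12 → (0xad36>>12)&0xf = 0xa  ←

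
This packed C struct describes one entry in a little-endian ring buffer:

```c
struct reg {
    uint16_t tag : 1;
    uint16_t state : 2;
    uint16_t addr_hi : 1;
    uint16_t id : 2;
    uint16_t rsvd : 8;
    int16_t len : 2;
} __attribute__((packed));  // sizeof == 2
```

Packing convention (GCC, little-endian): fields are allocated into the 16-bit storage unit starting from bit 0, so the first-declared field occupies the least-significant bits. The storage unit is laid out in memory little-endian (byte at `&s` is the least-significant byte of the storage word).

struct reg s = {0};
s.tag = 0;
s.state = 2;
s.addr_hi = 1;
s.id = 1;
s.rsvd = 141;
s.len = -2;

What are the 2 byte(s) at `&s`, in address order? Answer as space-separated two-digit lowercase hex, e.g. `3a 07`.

5c a3

tag (1b) val=0 bits=0x0 at bit 0: 0x0000
state (2b) val=2 bits=0x2 at bit 1: 0x0004
addr_hi (1b) val=1 bits=0x1 at bit 3: 0x000c
id (2b) val=1 bits=0x1 at bit 4: 0x001c
rsvd (8b) val=141 bits=0x8d at bit 6: 0x235c
len (2b) val=-2 bits=0x2 at bit 14: 0xa35c
word = 0xa35c → little-endian bytes:
  [0]=0x5c  [1]=0xa3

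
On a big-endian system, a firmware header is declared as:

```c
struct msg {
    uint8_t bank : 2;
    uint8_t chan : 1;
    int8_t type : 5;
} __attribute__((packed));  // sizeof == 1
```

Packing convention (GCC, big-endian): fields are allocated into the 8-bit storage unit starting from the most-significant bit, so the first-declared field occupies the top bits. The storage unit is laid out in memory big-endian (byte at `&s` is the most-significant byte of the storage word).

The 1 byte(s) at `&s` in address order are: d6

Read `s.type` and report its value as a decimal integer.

-10

[0]=0xd6 (big-endian) → word 0xd6
bank [6+:2] = (word>>6) & 0x3 = 3
chan [5+:1] = (word>>5) & 0x1 = 0
type [0+:5] = (word>>0) & 0x1f = 22  ←
type signed 5b, MSB=1: 22 - 32 = -10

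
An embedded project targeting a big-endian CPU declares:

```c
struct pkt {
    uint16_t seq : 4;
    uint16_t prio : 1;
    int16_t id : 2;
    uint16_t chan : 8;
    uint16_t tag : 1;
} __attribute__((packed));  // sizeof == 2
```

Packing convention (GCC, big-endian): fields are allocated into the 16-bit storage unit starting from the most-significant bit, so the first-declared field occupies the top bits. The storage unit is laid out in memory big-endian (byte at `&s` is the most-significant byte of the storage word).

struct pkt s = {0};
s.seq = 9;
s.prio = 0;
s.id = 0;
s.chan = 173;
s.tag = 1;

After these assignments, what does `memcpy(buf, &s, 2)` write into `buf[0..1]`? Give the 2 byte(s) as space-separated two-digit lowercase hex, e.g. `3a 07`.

seq (4b) val=9 bits=0x9 at bit 12: 0x9000
prio (1b) val=0 bits=0x0 at bit 11: 0x9000
id (2b) val=0 bits=0x0 at bit 9: 0x9000
chan (8b) val=173 bits=0xad at bit 1: 0x915a
tag (1b) val=1 bits=0x1 at bit 0: 0x915b
word = 0x915b → big-endian bytes:
  [0]=0x91  [1]=0x5b

91 5b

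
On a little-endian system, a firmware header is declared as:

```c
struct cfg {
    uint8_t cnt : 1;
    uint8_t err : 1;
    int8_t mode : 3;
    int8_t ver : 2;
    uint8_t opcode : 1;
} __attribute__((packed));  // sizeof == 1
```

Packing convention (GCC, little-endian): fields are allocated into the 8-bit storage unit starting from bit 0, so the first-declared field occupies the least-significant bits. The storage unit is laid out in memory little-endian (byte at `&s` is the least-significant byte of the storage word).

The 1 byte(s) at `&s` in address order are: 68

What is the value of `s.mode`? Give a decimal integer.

[0]=0x68 (little-endian) → word 0x68
cnt:1 @ bit 0 → (0x68>>0)&0x1 = 0x0
err:1 @ bit 1 → (0x68>>1)&0x1 = 0x0
mode:3 @ bit 2 → (0x68>>2)&0x7 = 0x2  ←
ver:2 @ bit 5 → (0x68>>5)&0x3 = 0x3
opcode:1 @ bit 7 → (0x68>>7)&0x1 = 0x0
mode signed 3b, MSB=0: value = 2

2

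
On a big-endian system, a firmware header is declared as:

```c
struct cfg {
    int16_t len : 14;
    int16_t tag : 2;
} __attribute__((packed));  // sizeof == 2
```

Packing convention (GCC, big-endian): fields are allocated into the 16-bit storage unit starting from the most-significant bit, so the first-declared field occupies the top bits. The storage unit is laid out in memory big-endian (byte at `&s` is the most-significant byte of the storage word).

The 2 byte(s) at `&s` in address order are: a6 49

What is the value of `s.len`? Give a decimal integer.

[0]=0xa6 [1]=0x49 (big-endian) → word 0xa649
len:14 @ bit 2 → (0xa649>>2)&0x3fff = 0x2992  ←
tag:2 @ bit 0 → (0xa649>>0)&0x3 = 0x1
len signed 14b, MSB=1: 10642 - 16384 = -5742

-5742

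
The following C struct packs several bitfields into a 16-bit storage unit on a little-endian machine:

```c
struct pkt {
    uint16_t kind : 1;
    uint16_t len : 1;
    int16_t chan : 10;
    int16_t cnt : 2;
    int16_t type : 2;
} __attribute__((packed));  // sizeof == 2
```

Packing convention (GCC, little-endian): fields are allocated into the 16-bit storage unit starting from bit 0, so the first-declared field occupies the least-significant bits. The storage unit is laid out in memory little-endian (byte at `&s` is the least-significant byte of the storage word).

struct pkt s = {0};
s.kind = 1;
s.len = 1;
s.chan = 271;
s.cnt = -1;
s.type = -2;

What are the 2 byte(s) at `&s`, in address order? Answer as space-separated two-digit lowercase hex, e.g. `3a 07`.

[0+:1] kind=1 & 0x1 = 0x1; word=0x0001
[1+:1] len=1 & 0x1 = 0x1; word=0x0003
[2+:10] chan=271 & 0x3ff = 0x10f; word=0x043f
[12+:2] cnt=-1 & 0x3 = 0x3; word=0x343f
[14+:2] type=-2 & 0x3 = 0x2; word=0xb43f
word = 0xb43f → little-endian bytes:
  [0]=0x3f  [1]=0xb4

3f b4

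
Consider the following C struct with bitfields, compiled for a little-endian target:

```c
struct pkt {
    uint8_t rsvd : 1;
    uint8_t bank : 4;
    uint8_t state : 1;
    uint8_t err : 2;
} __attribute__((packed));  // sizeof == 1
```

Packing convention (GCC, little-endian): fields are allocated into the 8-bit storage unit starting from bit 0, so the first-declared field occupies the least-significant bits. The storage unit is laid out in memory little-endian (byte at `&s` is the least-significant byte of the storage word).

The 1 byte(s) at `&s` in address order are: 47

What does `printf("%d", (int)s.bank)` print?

[0]=0x47 (little-endian) → word 0x47
rsvd:1 @ bit 0 → (0x47>>0)&0x1 = 0x1
bank:4 @ bit 1 → (0x47>>1)&0xf = 0x3  ←
state:1 @ bit 5 → (0x47>>5)&0x1 = 0x0
err:2 @ bit 6 → (0x47>>6)&0x3 = 0x1

3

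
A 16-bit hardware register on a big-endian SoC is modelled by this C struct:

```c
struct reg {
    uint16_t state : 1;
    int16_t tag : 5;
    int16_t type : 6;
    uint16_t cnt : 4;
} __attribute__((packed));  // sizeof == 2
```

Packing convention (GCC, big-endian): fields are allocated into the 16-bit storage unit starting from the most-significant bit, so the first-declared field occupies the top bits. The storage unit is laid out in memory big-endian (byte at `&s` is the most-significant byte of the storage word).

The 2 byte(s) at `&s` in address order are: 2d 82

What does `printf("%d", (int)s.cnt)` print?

[0]=0x2d [1]=0x82 (big-endian) → word 0x2d82
state:1 @ bit 15 → (0x2d82>>15)&0x1 = 0x0
tag:5 @ bit 10 → (0x2d82>>10)&0x1f = 0xb
type:6 @ bit 4 → (0x2d82>>4)&0x3f = 0x18
cnt:4 @ bit 0 → (0x2d82>>0)&0xf = 0x2  ←

2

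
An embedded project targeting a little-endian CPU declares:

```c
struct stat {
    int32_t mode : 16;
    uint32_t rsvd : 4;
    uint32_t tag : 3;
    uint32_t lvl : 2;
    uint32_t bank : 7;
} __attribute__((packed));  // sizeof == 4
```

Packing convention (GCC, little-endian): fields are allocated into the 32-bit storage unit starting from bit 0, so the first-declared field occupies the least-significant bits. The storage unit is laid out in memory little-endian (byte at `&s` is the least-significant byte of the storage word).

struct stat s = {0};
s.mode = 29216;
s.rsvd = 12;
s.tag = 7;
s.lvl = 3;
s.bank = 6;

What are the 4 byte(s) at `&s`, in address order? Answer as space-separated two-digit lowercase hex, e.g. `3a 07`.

mode (16b) val=29216 bits=0x7220 at bit 0: 0x00007220
rsvd (4b) val=12 bits=0xc at bit 16: 0x000c7220
tag (3b) val=7 bits=0x7 at bit 20: 0x007c7220
lvl (2b) val=3 bits=0x3 at bit 23: 0x01fc7220
bank (7b) val=6 bits=0x6 at bit 25: 0x0dfc7220
word = 0x0dfc7220 → little-endian bytes:
  [0]=0x20  [1]=0x72  [2]=0xfc  [3]=0x0d

20 72 fc 0d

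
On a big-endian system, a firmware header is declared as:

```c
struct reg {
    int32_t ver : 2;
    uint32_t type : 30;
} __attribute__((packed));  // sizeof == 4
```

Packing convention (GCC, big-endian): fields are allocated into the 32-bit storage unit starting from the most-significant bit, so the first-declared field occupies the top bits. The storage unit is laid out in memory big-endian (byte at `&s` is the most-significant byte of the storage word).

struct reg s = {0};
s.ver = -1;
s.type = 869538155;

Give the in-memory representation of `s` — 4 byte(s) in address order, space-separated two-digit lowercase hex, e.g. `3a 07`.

f3 d4 19 6b

[30+:2] ver=-1 & 0x3 = 0x3; word=0xc0000000
[0+:30] type=869538155 & 0x3fffffff = 0x33d4196b; word=0xf3d4196b
word = 0xf3d4196b → big-endian bytes:
  [0]=0xf3  [1]=0xd4  [2]=0x19  [3]=0x6b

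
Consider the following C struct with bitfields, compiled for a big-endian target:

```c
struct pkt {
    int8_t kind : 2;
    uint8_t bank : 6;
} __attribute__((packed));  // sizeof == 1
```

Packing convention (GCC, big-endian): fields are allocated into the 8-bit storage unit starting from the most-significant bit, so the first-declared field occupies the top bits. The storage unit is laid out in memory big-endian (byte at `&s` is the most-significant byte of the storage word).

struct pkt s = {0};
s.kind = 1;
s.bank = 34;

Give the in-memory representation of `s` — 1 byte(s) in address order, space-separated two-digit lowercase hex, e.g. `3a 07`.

[6+:2] kind=1 & 0x3 = 0x1; word=0x40
[0+:6] bank=34 & 0x3f = 0x22; word=0x62
word = 0x62 → big-endian bytes:
  [0]=0x62

62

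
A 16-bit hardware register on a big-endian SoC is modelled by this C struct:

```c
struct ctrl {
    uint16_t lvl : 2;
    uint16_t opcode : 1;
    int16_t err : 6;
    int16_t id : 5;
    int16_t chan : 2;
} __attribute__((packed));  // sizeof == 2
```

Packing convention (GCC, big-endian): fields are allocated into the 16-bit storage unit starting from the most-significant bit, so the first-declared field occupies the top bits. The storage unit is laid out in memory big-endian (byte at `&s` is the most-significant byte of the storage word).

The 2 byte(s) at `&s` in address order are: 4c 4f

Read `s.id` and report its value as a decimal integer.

-13

[0]=0x4c [1]=0x4f (big-endian) → word 0x4c4f
lvl [14+:2] = (word>>14) & 0x3 = 1
opcode [13+:1] = (word>>13) & 0x1 = 0
err [7+:6] = (word>>7) & 0x3f = 24
id [2+:5] = (word>>2) & 0x1f = 19  ←
chan [0+:2] = (word>>0) & 0x3 = 3
id signed 5b, MSB=1: 19 - 32 = -13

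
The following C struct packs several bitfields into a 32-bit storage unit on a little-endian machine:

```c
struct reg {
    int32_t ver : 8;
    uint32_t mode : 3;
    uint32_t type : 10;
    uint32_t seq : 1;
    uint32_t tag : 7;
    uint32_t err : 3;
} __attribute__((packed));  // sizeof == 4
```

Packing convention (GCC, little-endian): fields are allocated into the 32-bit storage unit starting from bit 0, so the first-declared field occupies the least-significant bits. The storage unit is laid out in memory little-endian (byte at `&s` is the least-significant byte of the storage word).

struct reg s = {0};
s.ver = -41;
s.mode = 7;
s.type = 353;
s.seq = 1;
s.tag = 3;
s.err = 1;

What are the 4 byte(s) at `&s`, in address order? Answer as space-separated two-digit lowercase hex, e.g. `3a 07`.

ver (8b) val=-41 bits=0xd7 at bit 0: 0x000000d7
mode (3b) val=7 bits=0x7 at bit 8: 0x000007d7
type (10b) val=353 bits=0x161 at bit 11: 0x000b0fd7
seq (1b) val=1 bits=0x1 at bit 21: 0x002b0fd7
tag (7b) val=3 bits=0x3 at bit 22: 0x00eb0fd7
err (3b) val=1 bits=0x1 at bit 29: 0x20eb0fd7
word = 0x20eb0fd7 → little-endian bytes:
  [0]=0xd7  [1]=0x0f  [2]=0xeb  [3]=0x20

d7 0f eb 20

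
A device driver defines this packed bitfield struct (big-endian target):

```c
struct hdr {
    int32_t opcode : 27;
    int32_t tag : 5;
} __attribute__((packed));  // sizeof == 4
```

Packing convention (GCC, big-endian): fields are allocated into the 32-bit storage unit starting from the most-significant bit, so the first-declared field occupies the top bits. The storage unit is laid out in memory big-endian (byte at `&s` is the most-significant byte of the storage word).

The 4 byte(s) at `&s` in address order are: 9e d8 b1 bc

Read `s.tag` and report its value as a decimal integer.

-4

[0]=0x9e [1]=0xd8 [2]=0xb1 [3]=0xbc (big-endian) → word 0x9ed8b1bc
opcode [5+:27] = (word>>5) & 0x7ffffff = 83281293
tag [0+:5] = (word>>0) & 0x1f = 28  ←
tag signed 5b, MSB=1: 28 - 32 = -4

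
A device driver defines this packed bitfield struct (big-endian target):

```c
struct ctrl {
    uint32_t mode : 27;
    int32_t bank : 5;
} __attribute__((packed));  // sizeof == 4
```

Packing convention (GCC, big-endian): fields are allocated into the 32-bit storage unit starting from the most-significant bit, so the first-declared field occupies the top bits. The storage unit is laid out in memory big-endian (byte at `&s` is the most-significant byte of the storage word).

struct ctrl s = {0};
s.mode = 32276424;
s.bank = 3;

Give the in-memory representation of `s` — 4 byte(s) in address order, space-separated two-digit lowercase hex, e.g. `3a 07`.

3d 8f f9 03

mode:27 = 32276424 → 0x1ec7fc8 << 5 → word 0x3d8ff900
bank:5 = 3 → 0x3 << 0 → word 0x3d8ff903
word = 0x3d8ff903 → big-endian bytes:
  [0]=0x3d  [1]=0x8f  [2]=0xf9  [3]=0x03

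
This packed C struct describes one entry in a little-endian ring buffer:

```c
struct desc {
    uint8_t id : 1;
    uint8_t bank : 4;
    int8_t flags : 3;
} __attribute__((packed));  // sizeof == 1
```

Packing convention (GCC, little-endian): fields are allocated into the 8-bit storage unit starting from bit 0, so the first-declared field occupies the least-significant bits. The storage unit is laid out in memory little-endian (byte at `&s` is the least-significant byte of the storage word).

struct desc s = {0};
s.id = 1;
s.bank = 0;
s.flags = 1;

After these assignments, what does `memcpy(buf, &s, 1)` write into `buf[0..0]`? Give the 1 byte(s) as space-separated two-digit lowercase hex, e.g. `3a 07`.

id:1 = 1 → 0x1 << 0 → word 0x01
bank:4 = 0 → 0x0 << 1 → word 0x01
flags:3 = 1 → 0x1 << 5 → word 0x21
word = 0x21 → little-endian bytes:
  [0]=0x21

21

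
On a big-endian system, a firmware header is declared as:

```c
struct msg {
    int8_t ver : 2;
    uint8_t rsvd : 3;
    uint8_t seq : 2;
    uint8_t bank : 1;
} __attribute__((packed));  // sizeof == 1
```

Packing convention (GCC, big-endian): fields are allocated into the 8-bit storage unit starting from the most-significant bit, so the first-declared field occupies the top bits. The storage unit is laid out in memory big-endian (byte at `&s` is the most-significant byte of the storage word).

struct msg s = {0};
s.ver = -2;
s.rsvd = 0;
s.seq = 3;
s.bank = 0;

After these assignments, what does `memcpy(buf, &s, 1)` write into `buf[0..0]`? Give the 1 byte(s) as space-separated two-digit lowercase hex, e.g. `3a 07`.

86

ver (2b) val=-2 bits=0x2 at bit 6: 0x80
rsvd (3b) val=0 bits=0x0 at bit 3: 0x80
seq (2b) val=3 bits=0x3 at bit 1: 0x86
bank (1b) val=0 bits=0x0 at bit 0: 0x86
word = 0x86 → big-endian bytes:
  [0]=0x86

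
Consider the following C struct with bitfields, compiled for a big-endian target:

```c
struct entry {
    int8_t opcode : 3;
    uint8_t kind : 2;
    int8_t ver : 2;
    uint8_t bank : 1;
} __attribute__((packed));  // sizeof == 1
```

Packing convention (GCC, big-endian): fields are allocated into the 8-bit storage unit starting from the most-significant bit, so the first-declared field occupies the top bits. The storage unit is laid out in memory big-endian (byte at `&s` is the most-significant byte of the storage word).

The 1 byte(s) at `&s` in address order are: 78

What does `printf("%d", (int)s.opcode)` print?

[0]=0x78 (big-endian) → word 0x78
opcode:3 @ bit 5 → (0x78>>5)&0x7 = 0x3  ←
kind:2 @ bit 3 → (0x78>>3)&0x3 = 0x3
ver:2 @ bit 1 → (0x78>>1)&0x3 = 0x0
bank:1 @ bit 0 → (0x78>>0)&0x1 = 0x0
opcode signed 3b, MSB=0: value = 3

3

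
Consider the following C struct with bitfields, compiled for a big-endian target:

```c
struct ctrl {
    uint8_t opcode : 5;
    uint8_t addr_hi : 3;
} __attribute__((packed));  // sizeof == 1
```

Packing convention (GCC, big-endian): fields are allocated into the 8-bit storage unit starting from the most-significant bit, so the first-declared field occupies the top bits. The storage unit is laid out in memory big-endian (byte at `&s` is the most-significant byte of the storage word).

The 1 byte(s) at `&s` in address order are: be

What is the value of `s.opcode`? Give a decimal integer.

[0]=0xbe (big-endian) → word 0xbe
opcode:5 @ bit 3 → (0xbe>>3)&0x1f = 0x17  ←
addr_hi:3 @ bit 0 → (0xbe>>0)&0x7 = 0x6

23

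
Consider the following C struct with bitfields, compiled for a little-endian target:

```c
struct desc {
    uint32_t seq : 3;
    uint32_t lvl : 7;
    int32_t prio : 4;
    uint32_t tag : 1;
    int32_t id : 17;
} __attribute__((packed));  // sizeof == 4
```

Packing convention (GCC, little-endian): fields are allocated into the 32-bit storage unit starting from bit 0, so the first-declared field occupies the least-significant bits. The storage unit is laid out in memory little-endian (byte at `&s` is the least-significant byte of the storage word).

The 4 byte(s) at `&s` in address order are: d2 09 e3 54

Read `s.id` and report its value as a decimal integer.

43462

[0]=0xd2 [1]=0x09 [2]=0xe3 [3]=0x54 (little-endian) → word 0x54e309d2
seq [0+:3] = (word>>0) & 0x7 = 2
lvl [3+:7] = (word>>3) & 0x7f = 58
prio [10+:4] = (word>>10) & 0xf = 2
tag [14+:1] = (word>>14) & 0x1 = 0
id [15+:17] = (word>>15) & 0x1ffff = 43462  ←
id signed 17b, MSB=0: value = 43462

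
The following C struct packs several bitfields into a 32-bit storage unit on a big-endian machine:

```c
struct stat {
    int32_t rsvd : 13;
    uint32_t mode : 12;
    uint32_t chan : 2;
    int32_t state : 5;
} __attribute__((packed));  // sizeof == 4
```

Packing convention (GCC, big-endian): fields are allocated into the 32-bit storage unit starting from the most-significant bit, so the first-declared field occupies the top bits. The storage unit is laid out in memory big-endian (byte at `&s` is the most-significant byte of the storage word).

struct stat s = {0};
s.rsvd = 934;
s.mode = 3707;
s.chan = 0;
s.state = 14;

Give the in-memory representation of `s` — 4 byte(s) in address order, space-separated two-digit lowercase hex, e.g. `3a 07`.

1d 37 3d 8e

[19+:13] rsvd=934 & 0x1fff = 0x3a6; word=0x1d300000
[7+:12] mode=3707 & 0xfff = 0xe7b; word=0x1d373d80
[5+:2] chan=0 & 0x3 = 0x0; word=0x1d373d80
[0+:5] state=14 & 0x1f = 0xe; word=0x1d373d8e
word = 0x1d373d8e → big-endian bytes:
  [0]=0x1d  [1]=0x37  [2]=0x3d  [3]=0x8e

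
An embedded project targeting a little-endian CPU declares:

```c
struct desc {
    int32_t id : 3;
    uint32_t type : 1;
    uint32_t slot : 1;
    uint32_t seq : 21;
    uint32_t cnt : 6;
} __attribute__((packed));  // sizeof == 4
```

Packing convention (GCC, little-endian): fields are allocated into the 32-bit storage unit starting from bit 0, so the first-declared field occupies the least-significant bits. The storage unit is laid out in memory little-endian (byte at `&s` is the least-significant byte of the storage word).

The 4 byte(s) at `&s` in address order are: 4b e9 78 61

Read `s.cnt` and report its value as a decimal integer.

[0]=0x4b [1]=0xe9 [2]=0x78 [3]=0x61 (little-endian) → word 0x6178e94b
id:3 @ bit 0 → (0x6178e94b>>0)&0x7 = 0x3
type:1 @ bit 3 → (0x6178e94b>>3)&0x1 = 0x1
slot:1 @ bit 4 → (0x6178e94b>>4)&0x1 = 0x0
seq:21 @ bit 5 → (0x6178e94b>>5)&0x1fffff = 0xbc74a
cnt:6 @ bit 26 → (0x6178e94b>>26)&0x3f = 0x18  ←

24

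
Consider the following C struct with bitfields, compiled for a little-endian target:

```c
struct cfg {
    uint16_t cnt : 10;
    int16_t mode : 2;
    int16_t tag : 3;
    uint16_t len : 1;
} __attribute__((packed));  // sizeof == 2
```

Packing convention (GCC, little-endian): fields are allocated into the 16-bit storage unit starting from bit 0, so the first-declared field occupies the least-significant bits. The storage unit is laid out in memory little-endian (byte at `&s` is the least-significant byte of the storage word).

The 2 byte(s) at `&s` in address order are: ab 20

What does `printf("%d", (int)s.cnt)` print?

171

[0]=0xab [1]=0x20 (little-endian) → word 0x20ab
cnt:10 @ bit 0 → (0x20ab>>0)&0x3ff = 0xab  ←
mode:2 @ bit 10 → (0x20ab>>10)&0x3 = 0x0
tag:3 @ bit 12 → (0x20ab>>12)&0x7 = 0x2
len:1 @ bit 15 → (0x20ab>>15)&0x1 = 0x0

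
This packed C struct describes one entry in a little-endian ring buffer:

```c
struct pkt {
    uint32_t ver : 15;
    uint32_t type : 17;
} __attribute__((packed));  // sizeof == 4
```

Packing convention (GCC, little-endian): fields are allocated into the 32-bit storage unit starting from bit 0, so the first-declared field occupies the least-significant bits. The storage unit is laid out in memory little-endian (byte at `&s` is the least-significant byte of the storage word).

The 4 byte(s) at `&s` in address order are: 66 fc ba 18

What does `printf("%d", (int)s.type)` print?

[0]=0x66 [1]=0xfc [2]=0xba [3]=0x18 (little-endian) → word 0x18bafc66
ver:15 @ bit 0 → (0x18bafc66>>0)&0x7fff = 0x7c66
type:17 @ bit 15 → (0x18bafc66>>15)&0x1ffff = 0x3175  ←

12661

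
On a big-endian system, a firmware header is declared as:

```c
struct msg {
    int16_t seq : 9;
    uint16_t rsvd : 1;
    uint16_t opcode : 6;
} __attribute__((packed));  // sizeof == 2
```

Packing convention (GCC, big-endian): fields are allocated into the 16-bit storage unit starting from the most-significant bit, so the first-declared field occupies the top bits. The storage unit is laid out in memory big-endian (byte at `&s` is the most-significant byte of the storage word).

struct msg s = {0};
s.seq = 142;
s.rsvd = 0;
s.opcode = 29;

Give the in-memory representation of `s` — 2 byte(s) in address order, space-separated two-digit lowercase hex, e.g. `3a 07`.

47 1d

[7+:9] seq=142 & 0x1ff = 0x8e; word=0x4700
[6+:1] rsvd=0 & 0x1 = 0x0; word=0x4700
[0+:6] opcode=29 & 0x3f = 0x1d; word=0x471d
word = 0x471d → big-endian bytes:
  [0]=0x47  [1]=0x1d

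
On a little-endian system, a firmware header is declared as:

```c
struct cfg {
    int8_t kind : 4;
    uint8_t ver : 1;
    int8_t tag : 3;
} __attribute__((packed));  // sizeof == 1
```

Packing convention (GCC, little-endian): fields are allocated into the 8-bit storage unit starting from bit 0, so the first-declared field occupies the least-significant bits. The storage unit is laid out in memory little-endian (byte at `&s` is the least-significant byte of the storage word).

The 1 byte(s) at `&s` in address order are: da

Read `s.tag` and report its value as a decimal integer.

-2

[0]=0xda (little-endian) → word 0xda
kind [0+:4] = (word>>0) & 0xf = 10
ver [4+:1] = (word>>4) & 0x1 = 1
tag [5+:3] = (word>>5) & 0x7 = 6  ←
tag signed 3b, MSB=1: 6 - 8 = -2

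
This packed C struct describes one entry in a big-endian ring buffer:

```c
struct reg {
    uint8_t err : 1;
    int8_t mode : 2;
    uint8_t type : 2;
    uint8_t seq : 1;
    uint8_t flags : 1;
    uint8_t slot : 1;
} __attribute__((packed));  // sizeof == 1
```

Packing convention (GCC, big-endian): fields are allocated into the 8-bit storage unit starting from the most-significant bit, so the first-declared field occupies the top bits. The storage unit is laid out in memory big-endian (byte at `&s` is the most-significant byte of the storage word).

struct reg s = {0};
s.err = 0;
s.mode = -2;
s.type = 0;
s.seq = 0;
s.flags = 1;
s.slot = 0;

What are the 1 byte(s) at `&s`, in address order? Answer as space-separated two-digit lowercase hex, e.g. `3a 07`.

42

err:1 = 0 → 0x0 << 7 → word 0x00
mode:2 = -2 → 0x2 << 5 → word 0x40
type:2 = 0 → 0x0 << 3 → word 0x40
seq:1 = 0 → 0x0 << 2 → word 0x40
flags:1 = 1 → 0x1 << 1 → word 0x42
slot:1 = 0 → 0x0 << 0 → word 0x42
word = 0x42 → big-endian bytes:
  [0]=0x42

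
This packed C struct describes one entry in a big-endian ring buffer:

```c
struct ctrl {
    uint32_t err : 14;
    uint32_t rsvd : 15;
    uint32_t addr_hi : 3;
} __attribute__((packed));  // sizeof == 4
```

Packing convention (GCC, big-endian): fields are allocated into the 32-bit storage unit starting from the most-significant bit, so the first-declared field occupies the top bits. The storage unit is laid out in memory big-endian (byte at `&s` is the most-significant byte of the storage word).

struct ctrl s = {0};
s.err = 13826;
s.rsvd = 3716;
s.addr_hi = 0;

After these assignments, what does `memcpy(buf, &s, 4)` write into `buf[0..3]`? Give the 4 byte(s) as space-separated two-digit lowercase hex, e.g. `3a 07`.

d8 08 74 20

err:14 = 13826 → 0x3602 << 18 → word 0xd8080000
rsvd:15 = 3716 → 0xe84 << 3 → word 0xd8087420
addr_hi:3 = 0 → 0x0 << 0 → word 0xd8087420
word = 0xd8087420 → big-endian bytes:
  [0]=0xd8  [1]=0x08  [2]=0x74  [3]=0x20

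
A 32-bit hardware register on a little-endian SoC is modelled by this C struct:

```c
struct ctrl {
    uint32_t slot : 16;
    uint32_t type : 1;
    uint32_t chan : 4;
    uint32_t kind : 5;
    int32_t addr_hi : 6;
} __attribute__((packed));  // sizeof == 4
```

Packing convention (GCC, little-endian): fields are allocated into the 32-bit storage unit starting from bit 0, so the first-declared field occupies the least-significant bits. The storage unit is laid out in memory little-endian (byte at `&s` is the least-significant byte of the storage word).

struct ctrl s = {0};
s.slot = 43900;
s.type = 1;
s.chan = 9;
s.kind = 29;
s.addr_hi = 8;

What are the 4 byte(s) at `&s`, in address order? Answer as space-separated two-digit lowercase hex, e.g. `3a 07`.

7c ab b3 23

slot (16b) val=43900 bits=0xab7c at bit 0: 0x0000ab7c
type (1b) val=1 bits=0x1 at bit 16: 0x0001ab7c
chan (4b) val=9 bits=0x9 at bit 17: 0x0013ab7c
kind (5b) val=29 bits=0x1d at bit 21: 0x03b3ab7c
addr_hi (6b) val=8 bits=0x8 at bit 26: 0x23b3ab7c
word = 0x23b3ab7c → little-endian bytes:
  [0]=0x7c  [1]=0xab  [2]=0xb3  [3]=0x23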